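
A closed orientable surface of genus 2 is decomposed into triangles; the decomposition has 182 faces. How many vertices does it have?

89

χ = 2 − 2·2 = -2, and every face is a triangle so 3F = 2E.
E = 3·182/2 = 273. Then V = -2 + E − F = -2 + 273 − 182 = 89.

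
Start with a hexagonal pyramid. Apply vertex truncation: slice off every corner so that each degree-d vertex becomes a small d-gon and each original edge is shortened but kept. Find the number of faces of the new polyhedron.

14

The base solid has V = 7, E = 12, F = 7.
Truncation replaces each original edge-end by a new vertex, so V′ = 2E = 24.
Each original edge survives, and each old vertex of degree d contributes d new edges; summing degrees gives Σd = 2E, so E′ = E + 2E = 3E = 36.
Each original face survives and each original vertex becomes one new face: F′ = F + V = 14.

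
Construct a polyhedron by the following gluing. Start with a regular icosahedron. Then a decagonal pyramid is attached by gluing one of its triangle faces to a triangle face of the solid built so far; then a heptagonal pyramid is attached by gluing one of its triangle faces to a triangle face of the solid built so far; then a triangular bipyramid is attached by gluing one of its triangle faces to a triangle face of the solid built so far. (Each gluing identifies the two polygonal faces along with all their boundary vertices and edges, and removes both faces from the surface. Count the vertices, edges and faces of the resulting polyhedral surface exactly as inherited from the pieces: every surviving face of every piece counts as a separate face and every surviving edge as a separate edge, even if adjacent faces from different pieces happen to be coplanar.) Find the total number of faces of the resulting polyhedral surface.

39

A regular icosahedron: V=12, E=30, F=20.
Attach a decagonal pyramid (V=11, E=20, F=11) along a 3-gon: merge 3 vertices and 3 edges, delete both glued faces → V=20, E=47, F=29.
Attach a heptagonal pyramid (V=8, E=14, F=8) along a 3-gon: merge 3 vertices and 3 edges, delete both glued faces → V=25, E=58, F=35.
Attach a triangular bipyramid (V=5, E=9, F=6) along a 3-gon: merge 3 vertices and 3 edges, delete both glued faces → V=27, E=64, F=39.
Check: V − E + F = 27 − 64 + 39 = 2.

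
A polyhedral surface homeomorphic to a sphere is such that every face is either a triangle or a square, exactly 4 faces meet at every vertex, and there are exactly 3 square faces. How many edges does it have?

Let x be the number of triangles; then F = 3 + x.
Edge–face incidences: 2E = 4·3 + 3·x = 12 + 3x.
Every vertex has degree 4, so 4V = 2E.
Euler: V − E + F = 2 ⇒ (2E)/4 − E + (3 + x) = 2.
Multiply by 8: 2·(2E) − 4·(2E) + 8·(3 + x) = 16, i.e. 24 + 8x − 2·(12 + 3x) = 16.
Collecting terms: 2x = 16, so x = 8.
Then 2E = 12 + 3·8 = 36, so E = 18, V = 2E/4 = 9, F = 3 + 8 = 11.

18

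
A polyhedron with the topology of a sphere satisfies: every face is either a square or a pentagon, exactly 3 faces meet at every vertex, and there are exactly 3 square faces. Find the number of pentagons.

Let x be the number of pentagons; then F = 3 + x.
Edge–face incidences: 2E = 4·3 + 5·x = 12 + 5x.
Every vertex has degree 3, so 3V = 2E.
Euler: V − E + F = 2 ⇒ (2E)/3 − E + (3 + x) = 2.
Multiply by 6: 2·(2E) − 3·(2E) + 6·(3 + x) = 12, i.e. 18 + 6x − (12 + 5x) = 12.
Collecting terms: x + 6 = 12, so x = 6.
Then 2E = 12 + 5·6 = 42, so E = 21, V = 2E/3 = 14, F = 3 + 6 = 9.

6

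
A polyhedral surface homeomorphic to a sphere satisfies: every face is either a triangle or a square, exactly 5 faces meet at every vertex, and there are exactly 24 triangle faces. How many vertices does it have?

Let x be the number of squares; then F = 24 + x.
Edge–face incidences: 2E = 3·24 + 4·x = 72 + 4x.
Every vertex has degree 5, so 5V = 2E.
Euler: V − E + F = 2 ⇒ (2E)/5 − E + (24 + x) = 2.
Multiply by 10: 2·(2E) − 5·(2E) + 10·(24 + x) = 20, i.e. 240 + 10x − 3·(72 + 4x) = 20.
Collecting terms: −2x + 24 = 20, so −2x = −4, so x = 2.
Then 2E = 72 + 4·2 = 80, so E = 40, V = 2E/5 = 16, F = 24 + 2 = 26.

16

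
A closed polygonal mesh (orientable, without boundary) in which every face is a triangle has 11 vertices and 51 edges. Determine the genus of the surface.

4

Every face is a triangle and each edge borders two faces, so 3F = 2·51, giving F = 34.
χ = V − E + F = 11 − 51 + 34 = -6.
For a closed orientable surface χ = 2 − 2g, so g = (2 − (-6))/2 = 4.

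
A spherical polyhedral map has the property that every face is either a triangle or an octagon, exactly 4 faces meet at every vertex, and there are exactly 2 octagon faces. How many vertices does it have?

16

Let x be the number of triangles; then F = 2 + x.
Edge–face incidences: 2E = 8·2 + 3·x = 16 + 3x.
Every vertex has degree 4, so 4V = 2E.
Euler: V − E + F = 2 ⇒ (2E)/4 − E + (2 + x) = 2.
Multiply by 8: 2·(2E) − 4·(2E) + 8·(2 + x) = 16, i.e. 16 + 8x − 2·(16 + 3x) = 16.
Collecting terms: 2x − 16 = 16, so 2x = 32, so x = 16.
Then 2E = 16 + 3·16 = 64, so E = 32, V = 2E/4 = 16, F = 2 + 16 = 18.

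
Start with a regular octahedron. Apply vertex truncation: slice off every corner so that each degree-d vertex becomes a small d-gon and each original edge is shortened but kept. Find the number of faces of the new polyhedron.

The base solid has V = 6, E = 12, F = 8.
Truncation replaces each original edge-end by a new vertex, so V′ = 2E = 24.
Each original edge survives, and each old vertex of degree d contributes d new edges; summing degrees gives Σd = 2E, so E′ = E + 2E = 3E = 36.
Each original face survives and each original vertex becomes one new face: F′ = F + V = 14.

14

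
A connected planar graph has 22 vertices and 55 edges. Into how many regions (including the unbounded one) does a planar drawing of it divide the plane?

35

Euler's formula for a connected plane graph: V − E + F = 2, so F = 2 − 22 + 55 = 35.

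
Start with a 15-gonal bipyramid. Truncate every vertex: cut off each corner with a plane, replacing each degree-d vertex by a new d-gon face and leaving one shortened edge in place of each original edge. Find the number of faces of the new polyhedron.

47

The base solid has V = 17, E = 45, F = 30.
Truncation replaces each original edge-end by a new vertex, so V′ = 2E = 90.
Each original edge survives, and each old vertex of degree d contributes d new edges; summing degrees gives Σd = 2E, so E′ = E + 2E = 3E = 135.
Each original face survives and each original vertex becomes one new face: F′ = F + V = 47.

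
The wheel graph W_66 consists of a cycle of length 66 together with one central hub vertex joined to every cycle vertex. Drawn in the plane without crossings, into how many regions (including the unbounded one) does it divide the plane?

W_66 has V = 66 + 1 = 67 vertices and E = 2·66 = 132 edges.
By Euler's formula F = 2 − V + E = 2 − 67 + 132 = 67.

67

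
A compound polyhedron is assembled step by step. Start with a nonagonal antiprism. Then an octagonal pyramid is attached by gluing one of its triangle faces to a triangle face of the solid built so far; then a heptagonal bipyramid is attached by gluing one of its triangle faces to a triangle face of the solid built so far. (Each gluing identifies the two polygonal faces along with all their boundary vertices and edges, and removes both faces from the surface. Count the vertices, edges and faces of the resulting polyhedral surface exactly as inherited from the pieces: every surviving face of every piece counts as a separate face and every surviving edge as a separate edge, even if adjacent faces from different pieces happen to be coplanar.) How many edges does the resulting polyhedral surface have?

67

A nonagonal antiprism: V=18, E=36, F=20.
Attach an octagonal pyramid (V=9, E=16, F=9) along a 3-gon: merge 3 vertices and 3 edges, delete both glued faces → V=24, E=49, F=27.
Attach a heptagonal bipyramid (V=9, E=21, F=14) along a 3-gon: merge 3 vertices and 3 edges, delete both glued faces → V=30, E=67, F=39.
Check: V − E + F = 30 − 67 + 39 = 2.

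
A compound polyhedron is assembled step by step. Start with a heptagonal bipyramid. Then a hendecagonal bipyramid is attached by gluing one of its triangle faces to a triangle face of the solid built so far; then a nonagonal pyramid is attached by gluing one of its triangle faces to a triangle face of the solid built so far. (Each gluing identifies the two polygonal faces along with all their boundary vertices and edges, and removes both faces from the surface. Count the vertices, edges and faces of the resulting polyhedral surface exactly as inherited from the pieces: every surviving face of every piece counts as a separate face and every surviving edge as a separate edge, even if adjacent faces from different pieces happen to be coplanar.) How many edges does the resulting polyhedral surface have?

A heptagonal bipyramid: V=9, E=21, F=14.
Attach a hendecagonal bipyramid (V=13, E=33, F=22) along a 3-gon: merge 3 vertices and 3 edges, delete both glued faces → V=19, E=51, F=34.
Attach a nonagonal pyramid (V=10, E=18, F=10) along a 3-gon: merge 3 vertices and 3 edges, delete both glued faces → V=26, E=66, F=42.
Check: V − E + F = 26 − 66 + 42 = 2.

66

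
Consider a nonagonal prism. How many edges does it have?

A prism on an n-gon has two n-gon bases and n rectangular sides: V = 2·9 = 18, E = 3·9 = 27, F = 9 + 2 = 11.

27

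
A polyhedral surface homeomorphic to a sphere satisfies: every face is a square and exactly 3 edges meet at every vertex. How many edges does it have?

Each face has 4 edges and each edge borders two faces, so 2E = 4F.
Each vertex has degree 3, so 3V = 2E and hence V = 4F/3.
Euler: V − E + F = 2 ⇒ (4F/3) − (4F/2) + F = 2.
Multiply by 6: (8 − 12 + 6)F = 12, i.e. 2F = 12.
So F = 6, E = 4·6/2 = 12, V = 4·6/3 = 8.

12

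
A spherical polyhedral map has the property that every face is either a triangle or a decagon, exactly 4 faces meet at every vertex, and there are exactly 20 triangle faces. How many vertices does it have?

Let x be the number of decagons; then F = 20 + x.
Edge–face incidences: 2E = 3·20 + 10·x = 60 + 10x.
Every vertex has degree 4, so 4V = 2E.
Euler: V − E + F = 2 ⇒ (2E)/4 − E + (20 + x) = 2.
Multiply by 8: 2·(2E) − 4·(2E) + 8·(20 + x) = 16, i.e. 160 + 8x − 2·(60 + 10x) = 16.
Collecting terms: −12x + 40 = 16, so −12x = −24, so x = 2.
Then 2E = 60 + 10·2 = 80, so E = 40, V = 2E/4 = 20, F = 20 + 2 = 22.

20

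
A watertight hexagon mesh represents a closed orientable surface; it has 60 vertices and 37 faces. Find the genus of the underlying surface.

8

Every face is a hexagon, so 2E = 6·37 = 222, giving E = 111.
χ = V − E + F = 60 − 111 + 37 = -14.
For a closed orientable surface χ = 2 − 2g, so g = (2 − (-14))/2 = 8.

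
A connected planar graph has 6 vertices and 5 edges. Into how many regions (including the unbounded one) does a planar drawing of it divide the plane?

1

Euler's formula for a connected plane graph: V − E + F = 2, so F = 2 − 6 + 5 = 1.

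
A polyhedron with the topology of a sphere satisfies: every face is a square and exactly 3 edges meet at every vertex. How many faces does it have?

Each face has 4 edges and each edge borders two faces, so 2E = 4F.
Each vertex has degree 3, so 3V = 2E and hence V = 4F/3.
Euler: V − E + F = 2 ⇒ (4F/3) − (4F/2) + F = 2.
Multiply by 6: (8 − 12 + 6)F = 12, i.e. 2F = 12.
So F = 6, E = 4·6/2 = 12, V = 4·6/3 = 8.

6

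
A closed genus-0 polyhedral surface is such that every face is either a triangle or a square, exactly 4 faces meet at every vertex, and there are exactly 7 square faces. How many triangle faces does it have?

Let x be the number of triangles; then F = 7 + x.
Edge–face incidences: 2E = 4·7 + 3·x = 28 + 3x.
Every vertex has degree 4, so 4V = 2E.
Euler: V − E + F = 2 ⇒ (2E)/4 − E + (7 + x) = 2.
Multiply by 8: 2·(2E) − 4·(2E) + 8·(7 + x) = 16, i.e. 56 + 8x − 2·(28 + 3x) = 16.
Collecting terms: 2x = 16, so x = 8.
Then 2E = 28 + 3·8 = 52, so E = 26, V = 2E/4 = 13, F = 7 + 8 = 15.

8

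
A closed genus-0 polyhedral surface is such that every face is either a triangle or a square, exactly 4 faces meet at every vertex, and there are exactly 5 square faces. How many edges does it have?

Let x be the number of triangles; then F = 5 + x.
Edge–face incidences: 2E = 4·5 + 3·x = 20 + 3x.
Every vertex has degree 4, so 4V = 2E.
Euler: V − E + F = 2 ⇒ (2E)/4 − E + (5 + x) = 2.
Multiply by 8: 2·(2E) − 4·(2E) + 8·(5 + x) = 16, i.e. 40 + 8x − 2·(20 + 3x) = 16.
Collecting terms: 2x = 16, so x = 8.
Then 2E = 20 + 3·8 = 44, so E = 22, V = 2E/4 = 11, F = 5 + 8 = 13.

22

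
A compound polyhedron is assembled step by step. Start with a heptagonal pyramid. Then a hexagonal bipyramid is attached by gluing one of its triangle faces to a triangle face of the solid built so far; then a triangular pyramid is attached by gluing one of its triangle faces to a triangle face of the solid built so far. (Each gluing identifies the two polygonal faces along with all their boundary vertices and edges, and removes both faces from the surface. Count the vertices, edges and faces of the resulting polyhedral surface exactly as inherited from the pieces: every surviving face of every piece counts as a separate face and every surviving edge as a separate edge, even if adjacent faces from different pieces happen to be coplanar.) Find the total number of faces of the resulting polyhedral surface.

A heptagonal pyramid: V=8, E=14, F=8.
Attach a hexagonal bipyramid (V=8, E=18, F=12) along a 3-gon: merge 3 vertices and 3 edges, delete both glued faces → V=13, E=29, F=18.
Attach a triangular pyramid (V=4, E=6, F=4) along a 3-gon: merge 3 vertices and 3 edges, delete both glued faces → V=14, E=32, F=20.
Check: V − E + F = 14 − 32 + 20 = 2.

20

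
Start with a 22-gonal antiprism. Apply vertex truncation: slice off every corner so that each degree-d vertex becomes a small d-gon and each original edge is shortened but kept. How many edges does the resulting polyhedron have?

The base solid has V = 44, E = 88, F = 46.
Truncation replaces each original edge-end by a new vertex, so V′ = 2E = 176.
Each original edge survives, and each old vertex of degree d contributes d new edges; summing degrees gives Σd = 2E, so E′ = E + 2E = 3E = 264.
Each original face survives and each original vertex becomes one new face: F′ = F + V = 90.

264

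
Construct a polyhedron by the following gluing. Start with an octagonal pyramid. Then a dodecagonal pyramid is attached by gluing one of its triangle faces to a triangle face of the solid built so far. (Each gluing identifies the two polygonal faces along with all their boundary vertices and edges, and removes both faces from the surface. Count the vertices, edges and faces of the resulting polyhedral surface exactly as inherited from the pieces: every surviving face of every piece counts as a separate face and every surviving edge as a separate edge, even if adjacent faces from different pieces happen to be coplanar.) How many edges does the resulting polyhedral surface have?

An octagonal pyramid: V=9, E=16, F=9.
Attach a dodecagonal pyramid (V=13, E=24, F=13) along a 3-gon: merge 3 vertices and 3 edges, delete both glued faces → V=19, E=37, F=20.
Check: V − E + F = 19 − 37 + 20 = 2.

37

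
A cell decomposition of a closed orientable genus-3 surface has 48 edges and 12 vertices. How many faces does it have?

32

For a closed orientable surface of genus 3, χ = 2 − 2·3 = -4.
F = -4 − V + E = -4 − 12 + 48 = 32.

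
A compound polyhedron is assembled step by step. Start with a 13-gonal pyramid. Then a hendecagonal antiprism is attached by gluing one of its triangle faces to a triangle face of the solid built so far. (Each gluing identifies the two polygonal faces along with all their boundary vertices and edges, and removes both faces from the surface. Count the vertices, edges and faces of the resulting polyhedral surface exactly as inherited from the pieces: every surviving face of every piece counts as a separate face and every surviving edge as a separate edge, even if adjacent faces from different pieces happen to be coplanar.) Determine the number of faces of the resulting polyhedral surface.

36

A 13-gonal pyramid: V=14, E=26, F=14.
Attach a hendecagonal antiprism (V=22, E=44, F=24) along a 3-gon: merge 3 vertices and 3 edges, delete both glued faces → V=33, E=67, F=36.
Check: V − E + F = 33 − 67 + 36 = 2.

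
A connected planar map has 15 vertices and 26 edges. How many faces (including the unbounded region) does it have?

Euler's formula for a connected plane graph: V − E + F = 2, so F = 2 − 15 + 26 = 13.

13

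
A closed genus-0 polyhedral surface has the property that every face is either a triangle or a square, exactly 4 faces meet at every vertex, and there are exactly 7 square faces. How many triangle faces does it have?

8

Let x be the number of triangles; then F = 7 + x.
Edge–face incidences: 2E = 4·7 + 3·x = 28 + 3x.
Every vertex has degree 4, so 4V = 2E.
Euler: V − E + F = 2 ⇒ (2E)/4 − E + (7 + x) = 2.
Multiply by 8: 2·(2E) − 4·(2E) + 8·(7 + x) = 16, i.e. 56 + 8x − 2·(28 + 3x) = 16.
Collecting terms: 2x = 16, so x = 8.
Then 2E = 28 + 3·8 = 52, so E = 26, V = 2E/4 = 13, F = 7 + 8 = 15.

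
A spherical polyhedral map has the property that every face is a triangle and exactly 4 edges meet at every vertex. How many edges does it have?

Each face has 3 edges and each edge borders two faces, so 2E = 3F.
Each vertex has degree 4, so 4V = 2E and hence V = 3F/4.
Euler: V − E + F = 2 ⇒ (3F/4) − (3F/2) + F = 2.
Multiply by 8: (6 − 12 + 8)F = 16, i.e. 2F = 16.
So F = 8, E = 3·8/2 = 12, V = 3·8/4 = 6.

12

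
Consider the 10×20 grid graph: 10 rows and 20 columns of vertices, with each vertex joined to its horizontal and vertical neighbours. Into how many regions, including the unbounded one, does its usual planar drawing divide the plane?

The grid has V = 10·20 = 200 vertices and E = 10·19 + 20·9 = 370 edges.
F = 2 − V + E = 2 − 200 + 370 = 172.

172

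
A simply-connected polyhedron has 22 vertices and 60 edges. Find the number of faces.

Here V − E + F = 2.
F = 2 − V + E = 2 − 22 + 60 = 40.

40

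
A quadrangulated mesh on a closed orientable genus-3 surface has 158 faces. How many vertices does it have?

χ = 2 − 2·3 = -4, and every face is a square so 4F = 2E.
E = 4·158/2 = 316. Then V = -4 + E − F = -4 + 316 − 158 = 154.

154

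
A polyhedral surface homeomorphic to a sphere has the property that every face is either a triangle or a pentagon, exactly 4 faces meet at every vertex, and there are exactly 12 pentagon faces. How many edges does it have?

60

Let x be the number of triangles; then F = 12 + x.
Edge–face incidences: 2E = 5·12 + 3·x = 60 + 3x.
Every vertex has degree 4, so 4V = 2E.
Euler: V − E + F = 2 ⇒ (2E)/4 − E + (12 + x) = 2.
Multiply by 8: 2·(2E) − 4·(2E) + 8·(12 + x) = 16, i.e. 96 + 8x − 2·(60 + 3x) = 16.
Collecting terms: 2x − 24 = 16, so 2x = 40, so x = 20.
Then 2E = 60 + 3·20 = 120, so E = 60, V = 2E/4 = 30, F = 12 + 20 = 32.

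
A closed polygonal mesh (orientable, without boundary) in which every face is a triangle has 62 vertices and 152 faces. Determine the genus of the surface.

Every face is a triangle, so 2E = 3·152 = 456, giving E = 228.
χ = V − E + F = 62 − 228 + 152 = -14.
For a closed orientable surface χ = 2 − 2g, so g = (2 − (-14))/2 = 8.

8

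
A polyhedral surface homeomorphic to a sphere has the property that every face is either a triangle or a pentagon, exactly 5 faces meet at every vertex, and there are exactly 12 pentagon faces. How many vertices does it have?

60

Let x be the number of triangles; then F = 12 + x.
Edge–face incidences: 2E = 5·12 + 3·x = 60 + 3x.
Every vertex has degree 5, so 5V = 2E.
Euler: V − E + F = 2 ⇒ (2E)/5 − E + (12 + x) = 2.
Multiply by 10: 2·(2E) − 5·(2E) + 10·(12 + x) = 20, i.e. 120 + 10x − 3·(60 + 3x) = 20.
Collecting terms: x − 60 = 20, so x = 80.
Then 2E = 60 + 3·80 = 300, so E = 150, V = 2E/5 = 60, F = 12 + 80 = 92.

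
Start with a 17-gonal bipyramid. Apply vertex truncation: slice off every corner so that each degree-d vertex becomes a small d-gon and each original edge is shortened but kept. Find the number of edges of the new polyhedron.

The base solid has V = 19, E = 51, F = 34.
Truncation replaces each original edge-end by a new vertex, so V′ = 2E = 102.
Each original edge survives, and each old vertex of degree d contributes d new edges; summing degrees gives Σd = 2E, so E′ = E + 2E = 3E = 153.
Each original face survives and each original vertex becomes one new face: F′ = F + V = 53.

153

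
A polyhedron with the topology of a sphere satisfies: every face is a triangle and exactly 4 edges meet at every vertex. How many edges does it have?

Each face has 3 edges and each edge borders two faces, so 2E = 3F.
Each vertex has degree 4, so 4V = 2E and hence V = 3F/4.
Euler: V − E + F = 2 ⇒ (3F/4) − (3F/2) + F = 2.
Multiply by 8: (6 − 12 + 8)F = 16, i.e. 2F = 16.
So F = 8, E = 3·8/2 = 12, V = 3·8/4 = 6.

12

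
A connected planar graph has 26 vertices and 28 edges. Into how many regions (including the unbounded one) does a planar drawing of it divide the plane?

4

Euler's formula for a connected plane graph: V − E + F = 2, so F = 2 − 26 + 28 = 4.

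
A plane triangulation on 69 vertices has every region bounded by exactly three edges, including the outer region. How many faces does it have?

134

In a plane triangulation 3F = 2E and V − E + F = 2, so F = 2V − 4 = 2·69 − 4 = 134.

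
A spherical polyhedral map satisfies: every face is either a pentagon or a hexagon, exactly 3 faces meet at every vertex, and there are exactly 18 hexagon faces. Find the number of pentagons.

12

Let x be the number of pentagons; then F = 18 + x.
Edge–face incidences: 2E = 6·18 + 5·x = 108 + 5x.
Every vertex has degree 3, so 3V = 2E.
Euler: V − E + F = 2 ⇒ (2E)/3 − E + (18 + x) = 2.
Multiply by 6: 2·(2E) − 3·(2E) + 6·(18 + x) = 12, i.e. 108 + 6x − (108 + 5x) = 12.
Collecting terms: x = 12.
Then 2E = 108 + 5·12 = 168, so E = 84, V = 2E/3 = 56, F = 18 + 12 = 30.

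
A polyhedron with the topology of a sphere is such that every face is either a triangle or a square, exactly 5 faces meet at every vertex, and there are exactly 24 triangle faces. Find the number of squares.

2

Let x be the number of squares; then F = 24 + x.
Edge–face incidences: 2E = 3·24 + 4·x = 72 + 4x.
Every vertex has degree 5, so 5V = 2E.
Euler: V − E + F = 2 ⇒ (2E)/5 − E + (24 + x) = 2.
Multiply by 10: 2·(2E) − 5·(2E) + 10·(24 + x) = 20, i.e. 240 + 10x − 3·(72 + 4x) = 20.
Collecting terms: −2x + 24 = 20, so −2x = −4, so x = 2.
Then 2E = 72 + 4·2 = 80, so E = 40, V = 2E/5 = 16, F = 24 + 2 = 26.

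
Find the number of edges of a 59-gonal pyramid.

A pyramid on an n-gon base has one n-gon and n triangles: V = 59 + 1 = 60, E = 2·59 = 118, F = 59 + 1 = 60.

118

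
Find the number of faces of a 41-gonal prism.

A prism on an n-gon has two n-gon bases and n rectangular sides: V = 2·41 = 82, E = 3·41 = 123, F = 41 + 2 = 43.

43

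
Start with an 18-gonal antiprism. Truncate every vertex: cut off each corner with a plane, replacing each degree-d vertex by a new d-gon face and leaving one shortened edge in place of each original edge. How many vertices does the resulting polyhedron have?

The base solid has V = 36, E = 72, F = 38.
Truncation replaces each original edge-end by a new vertex, so V′ = 2E = 144.
Each original edge survives, and each old vertex of degree d contributes d new edges; summing degrees gives Σd = 2E, so E′ = E + 2E = 3E = 216.
Each original face survives and each original vertex becomes one new face: F′ = F + V = 74.

144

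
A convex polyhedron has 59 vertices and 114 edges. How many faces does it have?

57

Here V − E + F = 2.
F = 2 − V + E = 2 − 59 + 114 = 57.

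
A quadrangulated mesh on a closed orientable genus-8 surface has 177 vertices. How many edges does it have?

382

χ = 2 − 2·8 = -14, and every face is a square so 4F = 2E.
V − E + F = -14 with E = 4F/2 gives 177 − (4/2 − 1)·F = -14, so F = 191 and E = 382.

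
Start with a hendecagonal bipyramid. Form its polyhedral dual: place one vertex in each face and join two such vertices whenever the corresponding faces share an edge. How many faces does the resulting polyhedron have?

13

The base solid has V = 13, E = 33, F = 22.
The dual swaps V and F and preserves E: V′ = F = 22, E′ = E = 33, F′ = V = 13.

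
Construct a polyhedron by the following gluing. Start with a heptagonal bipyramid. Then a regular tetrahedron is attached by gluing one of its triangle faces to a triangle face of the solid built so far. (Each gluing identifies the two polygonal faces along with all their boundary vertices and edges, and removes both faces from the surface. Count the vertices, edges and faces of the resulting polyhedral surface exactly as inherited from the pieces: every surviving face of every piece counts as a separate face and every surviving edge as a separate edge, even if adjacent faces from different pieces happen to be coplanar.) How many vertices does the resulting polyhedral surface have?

A heptagonal bipyramid: V=9, E=21, F=14.
Attach a regular tetrahedron (V=4, E=6, F=4) along a 3-gon: merge 3 vertices and 3 edges, delete both glued faces → V=10, E=24, F=16.
Check: V − E + F = 10 − 24 + 16 = 2.

10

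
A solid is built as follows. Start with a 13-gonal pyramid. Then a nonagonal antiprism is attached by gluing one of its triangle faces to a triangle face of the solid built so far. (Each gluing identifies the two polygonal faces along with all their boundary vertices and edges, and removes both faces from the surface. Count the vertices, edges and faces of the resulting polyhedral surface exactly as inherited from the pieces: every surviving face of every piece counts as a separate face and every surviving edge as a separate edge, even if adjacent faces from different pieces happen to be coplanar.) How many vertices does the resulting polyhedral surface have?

A 13-gonal pyramid: V=14, E=26, F=14.
Attach a nonagonal antiprism (V=18, E=36, F=20) along a 3-gon: merge 3 vertices and 3 edges, delete both glued faces → V=29, E=59, F=32.
Check: V − E + F = 29 − 59 + 32 = 2.

29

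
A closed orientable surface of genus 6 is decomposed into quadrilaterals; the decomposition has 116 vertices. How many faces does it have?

χ = 2 − 2·6 = -10, and every face is a square so 4F = 2E.
V − E + F = -10 with E = 4F/2 gives 116 − (4/2 − 1)·F = -10, so F = 126 and E = 252.

126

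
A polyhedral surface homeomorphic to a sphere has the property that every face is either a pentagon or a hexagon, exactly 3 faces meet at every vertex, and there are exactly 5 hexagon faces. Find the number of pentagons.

12

Let x be the number of pentagons; then F = 5 + x.
Edge–face incidences: 2E = 6·5 + 5·x = 30 + 5x.
Every vertex has degree 3, so 3V = 2E.
Euler: V − E + F = 2 ⇒ (2E)/3 − E + (5 + x) = 2.
Multiply by 6: 2·(2E) − 3·(2E) + 6·(5 + x) = 12, i.e. 30 + 6x − (30 + 5x) = 12.
Collecting terms: x = 12.
Then 2E = 30 + 5·12 = 90, so E = 45, V = 2E/3 = 30, F = 5 + 12 = 17.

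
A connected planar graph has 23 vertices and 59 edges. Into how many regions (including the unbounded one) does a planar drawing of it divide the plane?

38

Euler's formula for a connected plane graph: V − E + F = 2, so F = 2 − 23 + 59 = 38.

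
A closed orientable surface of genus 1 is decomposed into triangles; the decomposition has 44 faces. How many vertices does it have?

χ = 2 − 2·1 = 0, and every face is a triangle so 3F = 2E.
E = 3·44/2 = 66. Then V = 0 + E − F = 0 + 66 − 44 = 22.

22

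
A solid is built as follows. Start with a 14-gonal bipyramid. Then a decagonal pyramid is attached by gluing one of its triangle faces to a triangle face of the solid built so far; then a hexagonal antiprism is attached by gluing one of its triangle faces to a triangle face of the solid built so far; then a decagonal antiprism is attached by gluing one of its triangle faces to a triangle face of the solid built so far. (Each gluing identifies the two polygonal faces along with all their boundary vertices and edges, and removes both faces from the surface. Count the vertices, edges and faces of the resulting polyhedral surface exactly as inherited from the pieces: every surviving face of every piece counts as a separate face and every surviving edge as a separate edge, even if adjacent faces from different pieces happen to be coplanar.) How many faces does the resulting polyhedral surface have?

69

A 14-gonal bipyramid: V=16, E=42, F=28.
Attach a decagonal pyramid (V=11, E=20, F=11) along a 3-gon: merge 3 vertices and 3 edges, delete both glued faces → V=24, E=59, F=37.
Attach a hexagonal antiprism (V=12, E=24, F=14) along a 3-gon: merge 3 vertices and 3 edges, delete both glued faces → V=33, E=80, F=49.
Attach a decagonal antiprism (V=20, E=40, F=22) along a 3-gon: merge 3 vertices and 3 edges, delete both glued faces → V=50, E=117, F=69.
Check: V − E + F = 50 − 117 + 69 = 2.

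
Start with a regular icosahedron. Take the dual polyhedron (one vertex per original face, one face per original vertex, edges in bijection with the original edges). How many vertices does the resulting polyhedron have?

20

The base solid has V = 12, E = 30, F = 20.
The dual swaps V and F and preserves E: V′ = F = 20, E′ = E = 30, F′ = V = 12.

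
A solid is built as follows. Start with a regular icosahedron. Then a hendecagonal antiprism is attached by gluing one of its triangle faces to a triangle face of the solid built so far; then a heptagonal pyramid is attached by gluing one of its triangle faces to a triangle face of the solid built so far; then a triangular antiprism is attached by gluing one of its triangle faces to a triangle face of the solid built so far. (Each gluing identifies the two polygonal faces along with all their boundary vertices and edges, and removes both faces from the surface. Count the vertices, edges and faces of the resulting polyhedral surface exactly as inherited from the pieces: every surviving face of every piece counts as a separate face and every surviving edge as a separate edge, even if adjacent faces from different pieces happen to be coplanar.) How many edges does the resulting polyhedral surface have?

A regular icosahedron: V=12, E=30, F=20.
Attach a hendecagonal antiprism (V=22, E=44, F=24) along a 3-gon: merge 3 vertices and 3 edges, delete both glued faces → V=31, E=71, F=42.
Attach a heptagonal pyramid (V=8, E=14, F=8) along a 3-gon: merge 3 vertices and 3 edges, delete both glued faces → V=36, E=82, F=48.
Attach a triangular antiprism (V=6, E=12, F=8) along a 3-gon: merge 3 vertices and 3 edges, delete both glued faces → V=39, E=91, F=54.
Check: V − E + F = 39 − 91 + 54 = 2.

91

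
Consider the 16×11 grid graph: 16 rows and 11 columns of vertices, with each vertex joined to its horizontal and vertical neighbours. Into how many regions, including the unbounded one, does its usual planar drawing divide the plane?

151

The grid has V = 16·11 = 176 vertices and E = 16·10 + 11·15 = 325 edges.
F = 2 − V + E = 2 − 176 + 325 = 151.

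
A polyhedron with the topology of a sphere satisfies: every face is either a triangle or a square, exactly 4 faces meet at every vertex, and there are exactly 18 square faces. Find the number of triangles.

8

Let x be the number of triangles; then F = 18 + x.
Edge–face incidences: 2E = 4·18 + 3·x = 72 + 3x.
Every vertex has degree 4, so 4V = 2E.
Euler: V − E + F = 2 ⇒ (2E)/4 − E + (18 + x) = 2.
Multiply by 8: 2·(2E) − 4·(2E) + 8·(18 + x) = 16, i.e. 144 + 8x − 2·(72 + 3x) = 16.
Collecting terms: 2x = 16, so x = 8.
Then 2E = 72 + 3·8 = 96, so E = 48, V = 2E/4 = 24, F = 18 + 8 = 26.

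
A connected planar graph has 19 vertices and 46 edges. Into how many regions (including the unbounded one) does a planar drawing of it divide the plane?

29

Euler's formula for a connected plane graph: V − E + F = 2, so F = 2 − 19 + 46 = 29.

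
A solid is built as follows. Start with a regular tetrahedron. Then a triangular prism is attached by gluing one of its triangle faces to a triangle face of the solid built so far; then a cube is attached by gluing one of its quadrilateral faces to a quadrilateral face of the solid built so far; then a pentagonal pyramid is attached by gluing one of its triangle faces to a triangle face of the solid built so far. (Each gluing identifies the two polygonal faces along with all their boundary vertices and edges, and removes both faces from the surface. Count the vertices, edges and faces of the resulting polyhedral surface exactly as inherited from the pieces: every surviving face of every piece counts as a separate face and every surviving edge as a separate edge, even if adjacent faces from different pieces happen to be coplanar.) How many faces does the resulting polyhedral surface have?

15

A regular tetrahedron: V=4, E=6, F=4.
Attach a triangular prism (V=6, E=9, F=5) along a 3-gon: merge 3 vertices and 3 edges, delete both glued faces → V=7, E=12, F=7.
Attach a cube (V=8, E=12, F=6) along a 4-gon: merge 4 vertices and 4 edges, delete both glued faces → V=11, E=20, F=11.
Attach a pentagonal pyramid (V=6, E=10, F=6) along a 3-gon: merge 3 vertices and 3 edges, delete both glued faces → V=14, E=27, F=15.
Check: V − E + F = 14 − 27 + 15 = 2.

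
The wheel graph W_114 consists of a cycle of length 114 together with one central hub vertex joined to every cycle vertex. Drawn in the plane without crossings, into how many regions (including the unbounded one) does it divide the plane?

115

W_114 has V = 114 + 1 = 115 vertices and E = 2·114 = 228 edges.
By Euler's formula F = 2 − V + E = 2 − 115 + 228 = 115.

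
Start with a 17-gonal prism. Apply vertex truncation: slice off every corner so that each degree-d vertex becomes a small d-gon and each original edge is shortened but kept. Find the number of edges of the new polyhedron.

153

The base solid has V = 34, E = 51, F = 19.
Truncation replaces each original edge-end by a new vertex, so V′ = 2E = 102.
Each original edge survives, and each old vertex of degree d contributes d new edges; summing degrees gives Σd = 2E, so E′ = E + 2E = 3E = 153.
Each original face survives and each original vertex becomes one new face: F′ = F + V = 53.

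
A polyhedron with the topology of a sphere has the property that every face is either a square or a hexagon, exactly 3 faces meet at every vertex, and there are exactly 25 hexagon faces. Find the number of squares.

6

Let x be the number of squares; then F = 25 + x.
Edge–face incidences: 2E = 6·25 + 4·x = 150 + 4x.
Every vertex has degree 3, so 3V = 2E.
Euler: V − E + F = 2 ⇒ (2E)/3 − E + (25 + x) = 2.
Multiply by 6: 2·(2E) − 3·(2E) + 6·(25 + x) = 12, i.e. 150 + 6x − (150 + 4x) = 12.
Collecting terms: 2x = 12, so x = 6.
Then 2E = 150 + 4·6 = 174, so E = 87, V = 2E/3 = 58, F = 25 + 6 = 31.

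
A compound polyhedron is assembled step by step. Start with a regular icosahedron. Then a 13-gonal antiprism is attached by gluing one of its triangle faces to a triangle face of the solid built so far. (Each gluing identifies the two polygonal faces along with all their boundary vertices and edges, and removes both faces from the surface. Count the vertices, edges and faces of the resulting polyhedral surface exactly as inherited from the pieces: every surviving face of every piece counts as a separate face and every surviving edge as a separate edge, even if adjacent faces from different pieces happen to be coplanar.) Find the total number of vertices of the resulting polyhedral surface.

A regular icosahedron: V=12, E=30, F=20.
Attach a 13-gonal antiprism (V=26, E=52, F=28) along a 3-gon: merge 3 vertices and 3 edges, delete both glued faces → V=35, E=79, F=46.
Check: V − E + F = 35 − 79 + 46 = 2.

35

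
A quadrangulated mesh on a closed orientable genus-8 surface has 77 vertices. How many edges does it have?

182

χ = 2 − 2·8 = -14, and every face is a square so 4F = 2E.
V − E + F = -14 with E = 4F/2 gives 77 − (4/2 − 1)·F = -14, so F = 91 and E = 182.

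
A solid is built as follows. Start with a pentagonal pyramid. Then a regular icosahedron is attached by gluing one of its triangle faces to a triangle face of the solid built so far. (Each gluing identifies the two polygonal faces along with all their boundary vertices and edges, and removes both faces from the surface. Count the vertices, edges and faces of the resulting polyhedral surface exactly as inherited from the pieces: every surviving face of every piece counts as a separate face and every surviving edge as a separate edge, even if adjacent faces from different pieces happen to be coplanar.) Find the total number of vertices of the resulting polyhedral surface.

15

A pentagonal pyramid: V=6, E=10, F=6.
Attach a regular icosahedron (V=12, E=30, F=20) along a 3-gon: merge 3 vertices and 3 edges, delete both glued faces → V=15, E=37, F=24.
Check: V − E + F = 15 − 37 + 24 = 2.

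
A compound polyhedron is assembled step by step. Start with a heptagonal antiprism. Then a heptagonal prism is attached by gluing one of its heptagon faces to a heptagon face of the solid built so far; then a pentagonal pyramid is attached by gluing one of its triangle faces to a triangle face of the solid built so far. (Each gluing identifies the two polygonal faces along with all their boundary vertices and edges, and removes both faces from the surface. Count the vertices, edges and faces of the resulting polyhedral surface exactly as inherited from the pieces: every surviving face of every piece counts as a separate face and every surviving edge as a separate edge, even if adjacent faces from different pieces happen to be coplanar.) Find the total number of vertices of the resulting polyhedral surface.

A heptagonal antiprism: V=14, E=28, F=16.
Attach a heptagonal prism (V=14, E=21, F=9) along a 7-gon: merge 7 vertices and 7 edges, delete both glued faces → V=21, E=42, F=23.
Attach a pentagonal pyramid (V=6, E=10, F=6) along a 3-gon: merge 3 vertices and 3 edges, delete both glued faces → V=24, E=49, F=27.
Check: V − E + F = 24 − 49 + 27 = 2.

24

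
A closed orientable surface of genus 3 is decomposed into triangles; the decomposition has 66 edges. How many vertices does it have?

χ = 2 − 2·3 = -4, and every face is a triangle so 3F = 2E.
F = 2E/3 = 44. Then V = -4 + E − F = -4 + 66 − 44 = 18.

18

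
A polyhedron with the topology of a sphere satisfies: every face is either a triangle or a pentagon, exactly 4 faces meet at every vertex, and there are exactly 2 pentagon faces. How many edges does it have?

Let x be the number of triangles; then F = 2 + x.
Edge–face incidences: 2E = 5·2 + 3·x = 10 + 3x.
Every vertex has degree 4, so 4V = 2E.
Euler: V − E + F = 2 ⇒ (2E)/4 − E + (2 + x) = 2.
Multiply by 8: 2·(2E) − 4·(2E) + 8·(2 + x) = 16, i.e. 16 + 8x − 2·(10 + 3x) = 16.
Collecting terms: 2x − 4 = 16, so 2x = 20, so x = 10.
Then 2E = 10 + 3·10 = 40, so E = 20, V = 2E/4 = 10, F = 2 + 10 = 12.

20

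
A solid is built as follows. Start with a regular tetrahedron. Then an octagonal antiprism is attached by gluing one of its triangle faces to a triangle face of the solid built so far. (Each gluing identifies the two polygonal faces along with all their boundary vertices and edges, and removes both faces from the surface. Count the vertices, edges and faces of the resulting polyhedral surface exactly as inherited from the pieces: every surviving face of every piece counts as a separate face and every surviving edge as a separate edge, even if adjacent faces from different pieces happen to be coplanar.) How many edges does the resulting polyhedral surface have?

A regular tetrahedron: V=4, E=6, F=4.
Attach an octagonal antiprism (V=16, E=32, F=18) along a 3-gon: merge 3 vertices and 3 edges, delete both glued faces → V=17, E=35, F=20.
Check: V − E + F = 17 − 35 + 20 = 2.

35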